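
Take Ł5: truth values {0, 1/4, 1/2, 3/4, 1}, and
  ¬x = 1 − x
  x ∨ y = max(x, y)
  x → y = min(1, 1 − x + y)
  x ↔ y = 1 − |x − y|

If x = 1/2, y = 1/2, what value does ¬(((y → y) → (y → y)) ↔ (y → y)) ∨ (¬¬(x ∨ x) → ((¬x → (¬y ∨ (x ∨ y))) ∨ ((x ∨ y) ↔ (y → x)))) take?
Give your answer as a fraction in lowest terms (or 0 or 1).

y → y = 1/2 → 1/2 = 1
y → y = 1/2 → 1/2 = 1
(y → y) → (y → y) = 1 → 1 = 1
y → y = 1/2 → 1/2 = 1
((y → y) → (y → y)) ↔ (y → y) = 1 ↔ 1 = 1
¬(((y → y) → (y → y)) ↔ (y → y)) = ¬1 = 0
x ∨ x = 1/2 ∨ 1/2 = 1/2
¬(x ∨ x) = ¬1/2 = 1/2
¬¬(x ∨ x) = ¬1/2 = 1/2
¬x = ¬1/2 = 1/2
¬y = ¬1/2 = 1/2
x ∨ y = 1/2 ∨ 1/2 = 1/2
¬y ∨ (x ∨ y) = 1/2 ∨ 1/2 = 1/2
¬x → (¬y ∨ (x ∨ y)) = 1/2 → 1/2 = 1
x ∨ y = 1/2 ∨ 1/2 = 1/2
y → x = 1/2 → 1/2 = 1
(x ∨ y) ↔ (y → x) = 1/2 ↔ 1 = 1/2
(¬x → (¬y ∨ (x ∨ y))) ∨ ((x ∨ y) ↔ (y → x)) = 1 ∨ 1/2 = 1
¬¬(x ∨ x) → ((¬x → (¬y ∨ (x ∨ y))) ∨ ((x ∨ y) ↔ (y → x))) = 1/2 → 1 = 1
¬(((y → y) → (y → y)) ↔ (y → y)) ∨ (¬¬(x ∨ x) → ((¬x → (¬y ∨ (x ∨ y))) ∨ ((x ∨ y) ↔ (y → x)))) = 0 ∨ 1 = 1

1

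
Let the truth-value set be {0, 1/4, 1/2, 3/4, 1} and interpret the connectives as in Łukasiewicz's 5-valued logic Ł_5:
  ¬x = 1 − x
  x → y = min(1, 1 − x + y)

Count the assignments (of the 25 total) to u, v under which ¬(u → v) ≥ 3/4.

value 1: 1 assignment (counts)
value 3/4: 2 assignments (counts)
value 1/2: 3 assignments
value 1/4: 4 assignments
value 0: 15 assignments
So 3 of the 25 assignments meet the threshold.

3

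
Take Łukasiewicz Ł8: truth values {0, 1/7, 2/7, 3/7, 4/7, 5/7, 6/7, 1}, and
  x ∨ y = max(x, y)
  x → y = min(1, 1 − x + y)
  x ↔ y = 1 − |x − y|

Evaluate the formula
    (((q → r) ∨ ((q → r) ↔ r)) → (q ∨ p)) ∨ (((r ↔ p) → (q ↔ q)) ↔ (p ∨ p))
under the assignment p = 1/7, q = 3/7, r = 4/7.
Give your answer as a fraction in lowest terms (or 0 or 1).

3/7

q → r = 3/7 → 4/7 = 1
q → r = 3/7 → 4/7 = 1
(q → r) ↔ r = 1 ↔ 4/7 = 4/7
(q → r) ∨ ((q → r) ↔ r) = 1 ∨ 4/7 = 1
q ∨ p = 3/7 ∨ 1/7 = 3/7
((q → r) ∨ ((q → r) ↔ r)) → (q ∨ p) = 1 → 3/7 = 3/7
r ↔ p = 4/7 ↔ 1/7 = 4/7
q ↔ q = 3/7 ↔ 3/7 = 1
(r ↔ p) → (q ↔ q) = 4/7 → 1 = 1
p ∨ p = 1/7 ∨ 1/7 = 1/7
((r ↔ p) → (q ↔ q)) ↔ (p ∨ p) = 1 ↔ 1/7 = 1/7
(((q → r) ∨ ((q → r) ↔ r)) → (q ∨ p)) ∨ (((r ↔ p) → (q ↔ q)) ↔ (p ∨ p)) = 3/7 ∨ 1/7 = 3/7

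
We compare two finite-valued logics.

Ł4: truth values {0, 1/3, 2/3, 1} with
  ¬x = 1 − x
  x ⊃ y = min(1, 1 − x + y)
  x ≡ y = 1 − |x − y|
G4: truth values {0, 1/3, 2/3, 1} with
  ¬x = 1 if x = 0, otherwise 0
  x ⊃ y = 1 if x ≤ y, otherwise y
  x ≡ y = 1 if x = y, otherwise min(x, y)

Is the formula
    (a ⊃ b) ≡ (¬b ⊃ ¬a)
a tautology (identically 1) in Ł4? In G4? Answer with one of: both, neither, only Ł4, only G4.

only Ł4

In Ł4: every assignment gives 1 — tautology.
In G4: at a = 2/3, b = 1/3 the value is 1/3 — not a tautology.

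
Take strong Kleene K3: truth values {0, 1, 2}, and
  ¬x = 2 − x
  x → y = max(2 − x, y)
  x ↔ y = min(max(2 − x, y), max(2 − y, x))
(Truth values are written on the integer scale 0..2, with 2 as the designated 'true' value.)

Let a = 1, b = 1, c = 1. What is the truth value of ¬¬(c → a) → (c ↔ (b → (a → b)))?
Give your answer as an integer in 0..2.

c → a = 1 → 1 = 1
¬(c → a) = ¬1 = 1
¬¬(c → a) = ¬1 = 1
a → b = 1 → 1 = 1
b → (a → b) = 1 → 1 = 1
c ↔ (b → (a → b)) = 1 ↔ 1 = 1
¬¬(c → a) → (c ↔ (b → (a → b))) = 1 → 1 = 1

1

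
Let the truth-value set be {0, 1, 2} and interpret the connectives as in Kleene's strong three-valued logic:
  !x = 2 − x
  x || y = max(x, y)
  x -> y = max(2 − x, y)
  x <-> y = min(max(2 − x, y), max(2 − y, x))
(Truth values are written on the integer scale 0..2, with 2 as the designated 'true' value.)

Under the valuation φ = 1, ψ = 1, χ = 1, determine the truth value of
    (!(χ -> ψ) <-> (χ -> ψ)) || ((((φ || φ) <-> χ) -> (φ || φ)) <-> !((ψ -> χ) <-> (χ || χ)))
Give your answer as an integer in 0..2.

χ -> ψ = 1 -> 1 = 1
!(χ -> ψ) = !1 = 1
χ -> ψ = 1 -> 1 = 1
!(χ -> ψ) <-> (χ -> ψ) = 1 <-> 1 = 1
φ || φ = 1 || 1 = 1
(φ || φ) <-> χ = 1 <-> 1 = 1
φ || φ = 1 || 1 = 1
((φ || φ) <-> χ) -> (φ || φ) = 1 -> 1 = 1
ψ -> χ = 1 -> 1 = 1
χ || χ = 1 || 1 = 1
(ψ -> χ) <-> (χ || χ) = 1 <-> 1 = 1
!((ψ -> χ) <-> (χ || χ)) = !1 = 1
(((φ || φ) <-> χ) -> (φ || φ)) <-> !((ψ -> χ) <-> (χ || χ)) = 1 <-> 1 = 1
(!(χ -> ψ) <-> (χ -> ψ)) || ((((φ || φ) <-> χ) -> (φ || φ)) <-> !((ψ -> χ) <-> (χ || χ))) = 1 || 1 = 1

1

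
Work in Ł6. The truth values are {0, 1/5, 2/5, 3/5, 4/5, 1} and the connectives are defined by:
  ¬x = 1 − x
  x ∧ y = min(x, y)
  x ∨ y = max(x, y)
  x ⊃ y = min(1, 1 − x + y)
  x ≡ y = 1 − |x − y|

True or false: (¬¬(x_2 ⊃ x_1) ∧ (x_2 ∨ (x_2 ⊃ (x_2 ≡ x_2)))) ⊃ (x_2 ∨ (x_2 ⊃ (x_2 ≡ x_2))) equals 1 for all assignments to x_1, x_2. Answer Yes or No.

Yes

At x_1 = 1/5, x_2 = 1/5, for instance:
x_2 ⊃ x_1 = 1/5 ⊃ 1/5 = 1
¬(x_2 ⊃ x_1) = ¬1 = 0
¬¬(x_2 ⊃ x_1) = ¬0 = 1
x_2 ≡ x_2 = 1/5 ≡ 1/5 = 1
x_2 ⊃ (x_2 ≡ x_2) = 1/5 ⊃ 1 = 1
x_2 ∨ (x_2 ⊃ (x_2 ≡ x_2)) = 1/5 ∨ 1 = 1
¬¬(x_2 ⊃ x_1) ∧ (x_2 ∨ (x_2 ⊃ (x_2 ≡ x_2))) = 1 ∧ 1 = 1
(¬¬(x_2 ⊃ x_1) ∧ (x_2 ∨ (x_2 ⊃ (x_2 ≡ x_2)))) ⊃ (x_2 ∨ (x_2 ⊃ (x_2 ≡ x_2))) = 1 ⊃ 1 = 1
and checking the remaining 35 assignments likewise gives ≥ 1 in every case.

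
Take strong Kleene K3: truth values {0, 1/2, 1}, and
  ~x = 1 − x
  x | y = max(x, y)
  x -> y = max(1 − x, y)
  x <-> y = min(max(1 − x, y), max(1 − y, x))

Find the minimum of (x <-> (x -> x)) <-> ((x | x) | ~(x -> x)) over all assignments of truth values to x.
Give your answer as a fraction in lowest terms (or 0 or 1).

Take x = 1/2:
x -> x = 1/2 -> 1/2 = 1/2
x <-> (x -> x) = 1/2 <-> 1/2 = 1/2
x | x = 1/2 | 1/2 = 1/2
x -> x = 1/2 -> 1/2 = 1/2
~(x -> x) = ~1/2 = 1/2
(x | x) | ~(x -> x) = 1/2 | 1/2 = 1/2
(x <-> (x -> x)) <-> ((x | x) | ~(x -> x)) = 1/2 <-> 1/2 = 1/2
No assignment yields a value below 1/2, so this is the minimum.

1/2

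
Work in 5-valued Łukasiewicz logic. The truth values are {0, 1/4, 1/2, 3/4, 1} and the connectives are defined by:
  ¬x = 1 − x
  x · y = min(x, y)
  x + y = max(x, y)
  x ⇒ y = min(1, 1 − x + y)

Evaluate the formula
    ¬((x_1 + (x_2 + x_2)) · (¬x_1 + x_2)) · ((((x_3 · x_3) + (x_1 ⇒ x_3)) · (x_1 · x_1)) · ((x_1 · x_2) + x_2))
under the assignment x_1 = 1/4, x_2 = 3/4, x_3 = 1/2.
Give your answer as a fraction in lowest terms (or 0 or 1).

1/4

x_2 + x_2 = 3/4 + 3/4 = 3/4
x_1 + (x_2 + x_2) = 1/4 + 3/4 = 3/4
¬x_1 = ¬1/4 = 3/4
¬x_1 + x_2 = 3/4 + 3/4 = 3/4
(x_1 + (x_2 + x_2)) · (¬x_1 + x_2) = 3/4 · 3/4 = 3/4
¬((x_1 + (x_2 + x_2)) · (¬x_1 + x_2)) = ¬3/4 = 1/4
x_3 · x_3 = 1/2 · 1/2 = 1/2
x_1 ⇒ x_3 = 1/4 ⇒ 1/2 = 1
(x_3 · x_3) + (x_1 ⇒ x_3) = 1/2 + 1 = 1
x_1 · x_1 = 1/4 · 1/4 = 1/4
((x_3 · x_3) + (x_1 ⇒ x_3)) · (x_1 · x_1) = 1 · 1/4 = 1/4
x_1 · x_2 = 1/4 · 3/4 = 1/4
(x_1 · x_2) + x_2 = 1/4 + 3/4 = 3/4
(((x_3 · x_3) + (x_1 ⇒ x_3)) · (x_1 · x_1)) · ((x_1 · x_2) + x_2) = 1/4 · 3/4 = 1/4
¬((x_1 + (x_2 + x_2)) · (¬x_1 + x_2)) · ((((x_3 · x_3) + (x_1 ⇒ x_3)) · (x_1 · x_1)) · ((x_1 · x_2) + x_2)) = 1/4 · 1/4 = 1/4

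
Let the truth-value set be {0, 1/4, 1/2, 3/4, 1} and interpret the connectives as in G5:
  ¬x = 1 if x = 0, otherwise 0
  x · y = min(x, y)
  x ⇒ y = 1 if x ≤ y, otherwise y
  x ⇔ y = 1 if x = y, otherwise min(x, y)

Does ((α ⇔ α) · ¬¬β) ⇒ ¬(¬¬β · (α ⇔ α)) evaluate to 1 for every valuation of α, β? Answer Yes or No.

Counterexample: take α = 0, β = 1/4.
α ⇔ α = 0 ⇔ 0 = 1
¬β = ¬1/4 = 0
¬¬β = ¬0 = 1
(α ⇔ α) · ¬¬β = 1 · 1 = 1
¬¬β · (α ⇔ α) = 1 · 1 = 1
¬(¬¬β · (α ⇔ α)) = ¬1 = 0
((α ⇔ α) · ¬¬β) ⇒ ¬(¬¬β · (α ⇔ α)) = 1 ⇒ 0 = 0
This gives 0 ≠ 1.

No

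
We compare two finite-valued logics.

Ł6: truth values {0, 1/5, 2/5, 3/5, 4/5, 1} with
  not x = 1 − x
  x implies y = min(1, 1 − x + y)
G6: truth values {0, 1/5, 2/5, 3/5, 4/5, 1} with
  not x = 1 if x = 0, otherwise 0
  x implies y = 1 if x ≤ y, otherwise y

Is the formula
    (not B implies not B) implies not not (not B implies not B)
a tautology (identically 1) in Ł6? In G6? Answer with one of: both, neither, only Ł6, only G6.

In Ł6: every assignment gives 1 — tautology.
In G6: every assignment gives 1 — tautology.

both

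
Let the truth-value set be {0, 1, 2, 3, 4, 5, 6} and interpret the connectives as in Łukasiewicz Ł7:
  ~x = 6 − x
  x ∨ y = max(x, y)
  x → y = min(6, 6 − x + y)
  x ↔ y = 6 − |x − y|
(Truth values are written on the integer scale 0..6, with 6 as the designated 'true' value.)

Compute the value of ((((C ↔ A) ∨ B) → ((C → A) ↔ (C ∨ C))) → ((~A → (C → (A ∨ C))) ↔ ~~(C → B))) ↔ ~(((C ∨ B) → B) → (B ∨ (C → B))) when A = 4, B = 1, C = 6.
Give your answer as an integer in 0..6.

C ↔ A = 6 ↔ 4 = 4
(C ↔ A) ∨ B = 4 ∨ 1 = 4
C → A = 6 → 4 = 4
C ∨ C = 6 ∨ 6 = 6
(C → A) ↔ (C ∨ C) = 4 ↔ 6 = 4
((C ↔ A) ∨ B) → ((C → A) ↔ (C ∨ C)) = 4 → 4 = 6
~A = ~4 = 2
A ∨ C = 4 ∨ 6 = 6
C → (A ∨ C) = 6 → 6 = 6
~A → (C → (A ∨ C)) = 2 → 6 = 6
C → B = 6 → 1 = 1
~(C → B) = ~1 = 5
~~(C → B) = ~5 = 1
(~A → (C → (A ∨ C))) ↔ ~~(C → B) = 6 ↔ 1 = 1
(((C ↔ A) ∨ B) → ((C → A) ↔ (C ∨ C))) → ((~A → (C → (A ∨ C))) ↔ ~~(C → B)) = 6 → 1 = 1
C ∨ B = 6 ∨ 1 = 6
(C ∨ B) → B = 6 → 1 = 1
C → B = 6 → 1 = 1
B ∨ (C → B) = 1 ∨ 1 = 1
((C ∨ B) → B) → (B ∨ (C → B)) = 1 → 1 = 6
~(((C ∨ B) → B) → (B ∨ (C → B))) = ~6 = 0
((((C ↔ A) ∨ B) → ((C → A) ↔ (C ∨ C))) → ((~A → (C → (A ∨ C))) ↔ ~~(C → B))) ↔ ~(((C ∨ B) → B) → (B ∨ (C → B))) = 1 ↔ 0 = 5

5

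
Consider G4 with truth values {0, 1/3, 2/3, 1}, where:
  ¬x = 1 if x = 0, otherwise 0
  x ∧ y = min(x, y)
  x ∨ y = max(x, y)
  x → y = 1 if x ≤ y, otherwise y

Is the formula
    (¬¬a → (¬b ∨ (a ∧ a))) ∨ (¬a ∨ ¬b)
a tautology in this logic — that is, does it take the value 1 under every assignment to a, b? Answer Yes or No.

Counterexample: take a = 1/3, b = 1/3.
¬a = ¬1/3 = 0
¬¬a = ¬0 = 1
¬b = ¬1/3 = 0
a ∧ a = 1/3 ∧ 1/3 = 1/3
¬b ∨ (a ∧ a) = 0 ∨ 1/3 = 1/3
¬¬a → (¬b ∨ (a ∧ a)) = 1 → 1/3 = 1/3
¬a = ¬1/3 = 0
¬b = ¬1/3 = 0
¬a ∨ ¬b = 0 ∨ 0 = 0
(¬¬a → (¬b ∨ (a ∧ a))) ∨ (¬a ∨ ¬b) = 1/3 ∨ 0 = 1/3
This gives 1/3 ≠ 1.

No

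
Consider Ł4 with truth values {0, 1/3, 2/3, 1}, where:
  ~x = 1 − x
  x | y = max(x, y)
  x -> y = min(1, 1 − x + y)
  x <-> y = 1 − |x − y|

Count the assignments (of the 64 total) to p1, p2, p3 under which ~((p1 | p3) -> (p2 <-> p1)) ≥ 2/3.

value 1: 5 assignments (counts)
value 2/3: 8 assignments (counts)
value 1/3: 15 assignments
value 0: 36 assignments
So 13 of the 64 assignments meet the threshold.

13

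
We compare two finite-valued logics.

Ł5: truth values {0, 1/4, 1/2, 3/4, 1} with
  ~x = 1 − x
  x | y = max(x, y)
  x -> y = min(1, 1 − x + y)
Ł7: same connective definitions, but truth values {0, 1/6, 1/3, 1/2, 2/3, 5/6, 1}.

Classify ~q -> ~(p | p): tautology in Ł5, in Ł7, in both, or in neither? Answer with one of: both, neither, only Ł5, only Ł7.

neither

In Ł5: at p = 1/4, q = 0 the value is 3/4 — not a tautology.
In Ł7: at p = 1/6, q = 0 the value is 5/6 — not a tautology.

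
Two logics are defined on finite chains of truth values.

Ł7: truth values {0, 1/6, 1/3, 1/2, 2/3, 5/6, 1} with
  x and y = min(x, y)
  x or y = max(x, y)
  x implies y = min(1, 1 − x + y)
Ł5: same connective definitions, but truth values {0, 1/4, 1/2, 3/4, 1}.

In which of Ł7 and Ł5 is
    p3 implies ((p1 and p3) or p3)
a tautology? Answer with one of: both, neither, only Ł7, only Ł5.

both

In Ł7: every assignment gives 1 — tautology.
In Ł5: every assignment gives 1 — tautology.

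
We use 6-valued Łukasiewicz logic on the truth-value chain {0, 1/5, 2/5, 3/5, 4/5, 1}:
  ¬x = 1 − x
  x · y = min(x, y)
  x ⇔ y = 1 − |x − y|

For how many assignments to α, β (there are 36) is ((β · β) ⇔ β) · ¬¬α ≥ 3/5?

18

value 1: 6 assignments (counts)
value 4/5: 6 assignments (counts)
value 3/5: 6 assignments (counts)
value 2/5: 6 assignments
value 1/5: 6 assignments
value 0: 6 assignments
So 18 of the 36 assignments meet the threshold.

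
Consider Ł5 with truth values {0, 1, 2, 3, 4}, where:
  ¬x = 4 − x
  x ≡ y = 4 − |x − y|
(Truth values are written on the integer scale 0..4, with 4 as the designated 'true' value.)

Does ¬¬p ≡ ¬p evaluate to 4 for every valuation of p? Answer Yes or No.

No

Counterexample: take p = 0.
¬p = ¬0 = 4
¬¬p = ¬4 = 0
¬p = ¬0 = 4
¬¬p ≡ ¬p = 0 ≡ 4 = 0
This gives 0 ≠ 4.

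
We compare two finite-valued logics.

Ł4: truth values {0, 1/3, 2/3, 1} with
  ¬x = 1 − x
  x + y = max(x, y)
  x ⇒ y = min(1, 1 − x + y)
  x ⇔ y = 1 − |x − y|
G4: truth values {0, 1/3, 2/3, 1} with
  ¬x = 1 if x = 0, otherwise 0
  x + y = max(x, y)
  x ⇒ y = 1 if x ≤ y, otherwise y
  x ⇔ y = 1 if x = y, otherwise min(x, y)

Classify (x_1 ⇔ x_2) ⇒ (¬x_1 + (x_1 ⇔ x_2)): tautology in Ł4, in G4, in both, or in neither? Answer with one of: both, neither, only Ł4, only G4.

both

In Ł4: every assignment gives 1 — tautology.
In G4: every assignment gives 1 — tautology.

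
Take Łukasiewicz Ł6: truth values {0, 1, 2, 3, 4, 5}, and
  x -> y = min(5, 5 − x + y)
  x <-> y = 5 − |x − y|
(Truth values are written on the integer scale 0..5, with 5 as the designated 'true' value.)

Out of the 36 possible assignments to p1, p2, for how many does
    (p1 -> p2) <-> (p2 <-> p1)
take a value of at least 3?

value 5: 21 assignments (counts)
value 4: 5 assignments (counts)
value 3: 4 assignments (counts)
value 2: 3 assignments
value 1: 2 assignments
value 0: 1 assignment
So 30 of the 36 assignments meet the threshold.

30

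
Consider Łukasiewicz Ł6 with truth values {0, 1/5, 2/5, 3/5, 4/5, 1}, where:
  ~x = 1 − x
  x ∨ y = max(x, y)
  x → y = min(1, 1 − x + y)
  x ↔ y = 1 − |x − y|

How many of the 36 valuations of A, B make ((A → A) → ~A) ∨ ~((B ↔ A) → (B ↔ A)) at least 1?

6

value 1: 6 assignments (counts)
value 4/5: 6 assignments
value 3/5: 6 assignments
value 2/5: 6 assignments
value 1/5: 6 assignments
value 0: 6 assignments
So 6 of the 36 assignments meet the threshold.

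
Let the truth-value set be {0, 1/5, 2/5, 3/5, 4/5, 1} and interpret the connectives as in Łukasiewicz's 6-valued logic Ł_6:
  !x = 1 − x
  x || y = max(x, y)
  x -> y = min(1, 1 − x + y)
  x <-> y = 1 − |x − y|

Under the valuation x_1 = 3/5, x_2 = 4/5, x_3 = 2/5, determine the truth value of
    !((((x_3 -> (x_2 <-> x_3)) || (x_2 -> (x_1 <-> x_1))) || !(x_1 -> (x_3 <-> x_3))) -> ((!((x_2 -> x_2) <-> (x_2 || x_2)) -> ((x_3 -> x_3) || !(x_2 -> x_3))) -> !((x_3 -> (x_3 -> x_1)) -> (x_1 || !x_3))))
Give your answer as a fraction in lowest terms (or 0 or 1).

x_2 <-> x_3 = 4/5 <-> 2/5 = 3/5
x_3 -> (x_2 <-> x_3) = 2/5 -> 3/5 = 1
x_1 <-> x_1 = 3/5 <-> 3/5 = 1
x_2 -> (x_1 <-> x_1) = 4/5 -> 1 = 1
(x_3 -> (x_2 <-> x_3)) || (x_2 -> (x_1 <-> x_1)) = 1 || 1 = 1
x_3 <-> x_3 = 2/5 <-> 2/5 = 1
x_1 -> (x_3 <-> x_3) = 3/5 -> 1 = 1
!(x_1 -> (x_3 <-> x_3)) = !1 = 0
((x_3 -> (x_2 <-> x_3)) || (x_2 -> (x_1 <-> x_1))) || !(x_1 -> (x_3 <-> x_3)) = 1 || 0 = 1
x_2 -> x_2 = 4/5 -> 4/5 = 1
x_2 || x_2 = 4/5 || 4/5 = 4/5
(x_2 -> x_2) <-> (x_2 || x_2) = 1 <-> 4/5 = 4/5
!((x_2 -> x_2) <-> (x_2 || x_2)) = !4/5 = 1/5
x_3 -> x_3 = 2/5 -> 2/5 = 1
x_2 -> x_3 = 4/5 -> 2/5 = 3/5
!(x_2 -> x_3) = !3/5 = 2/5
(x_3 -> x_3) || !(x_2 -> x_3) = 1 || 2/5 = 1
!((x_2 -> x_2) <-> (x_2 || x_2)) -> ((x_3 -> x_3) || !(x_2 -> x_3)) = 1/5 -> 1 = 1
x_3 -> x_1 = 2/5 -> 3/5 = 1
x_3 -> (x_3 -> x_1) = 2/5 -> 1 = 1
!x_3 = !2/5 = 3/5
x_1 || !x_3 = 3/5 || 3/5 = 3/5
(x_3 -> (x_3 -> x_1)) -> (x_1 || !x_3) = 1 -> 3/5 = 3/5
!((x_3 -> (x_3 -> x_1)) -> (x_1 || !x_3)) = !3/5 = 2/5
(!((x_2 -> x_2) <-> (x_2 || x_2)) -> ((x_3 -> x_3) || !(x_2 -> x_3))) -> !((x_3 -> (x_3 -> x_1)) -> (x_1 || !x_3)) = 1 -> 2/5 = 2/5
(((x_3 -> (x_2 <-> x_3)) || (x_2 -> (x_1 <-> x_1))) || !(x_1 -> (x_3 <-> x_3))) -> ((!((x_2 -> x_2) <-> (x_2 || x_2)) -> ((x_3 -> x_3) || !(x_2 -> x_3))) -> !((x_3 -> (x_3 -> x_1)) -> (x_1 || !x_3))) = 1 -> 2/5 = 2/5
!((((x_3 -> (x_2 <-> x_3)) || (x_2 -> (x_1 <-> x_1))) || !(x_1 -> (x_3 <-> x_3))) -> ((!((x_2 -> x_2) <-> (x_2 || x_2)) -> ((x_3 -> x_3) || !(x_2 -> x_3))) -> !((x_3 -> (x_3 -> x_1)) -> (x_1 || !x_3)))) = !2/5 = 3/5

3/5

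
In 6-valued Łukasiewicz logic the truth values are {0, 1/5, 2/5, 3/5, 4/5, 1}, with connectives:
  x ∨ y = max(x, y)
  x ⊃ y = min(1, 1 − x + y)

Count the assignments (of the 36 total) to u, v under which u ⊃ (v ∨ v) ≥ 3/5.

value 1: 21 assignments (counts)
value 4/5: 5 assignments (counts)
value 3/5: 4 assignments (counts)
value 2/5: 3 assignments
value 1/5: 2 assignments
value 0: 1 assignment
So 30 of the 36 assignments meet the threshold.

30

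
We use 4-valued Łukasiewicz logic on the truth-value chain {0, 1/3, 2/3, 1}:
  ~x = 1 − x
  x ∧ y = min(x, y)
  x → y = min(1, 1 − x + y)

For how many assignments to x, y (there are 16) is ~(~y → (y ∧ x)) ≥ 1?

4

x = 0, y = 0 ↦ 1  ≥
x = 0, y = 1/3 ↦ 2/3  <
x = 0, y = 2/3 ↦ 1/3  <
x = 0, y = 1 ↦ 0  <
x = 1/3, y = 0 ↦ 1  ≥
x = 1/3, y = 1/3 ↦ 1/3  <
x = 1/3, y = 2/3 ↦ 0  <
x = 1/3, y = 1 ↦ 0  <
x = 2/3, y = 0 ↦ 1  ≥
x = 2/3, y = 1/3 ↦ 1/3  <
x = 2/3, y = 2/3 ↦ 0  <
x = 2/3, y = 1 ↦ 0  <
x = 1, y = 0 ↦ 1  ≥
x = 1, y = 1/3 ↦ 1/3  <
x = 1, y = 2/3 ↦ 0  <
x = 1, y = 1 ↦ 0  <
So 4 of the 16 assignments meet the threshold.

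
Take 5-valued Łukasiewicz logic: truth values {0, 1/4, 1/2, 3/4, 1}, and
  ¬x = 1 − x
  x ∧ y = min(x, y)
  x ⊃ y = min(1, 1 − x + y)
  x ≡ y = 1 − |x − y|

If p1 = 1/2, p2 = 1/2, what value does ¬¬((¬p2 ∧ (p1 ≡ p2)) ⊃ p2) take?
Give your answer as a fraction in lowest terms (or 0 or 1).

1

¬p2 = ¬1/2 = 1/2
p1 ≡ p2 = 1/2 ≡ 1/2 = 1
¬p2 ∧ (p1 ≡ p2) = 1/2 ∧ 1 = 1/2
(¬p2 ∧ (p1 ≡ p2)) ⊃ p2 = 1/2 ⊃ 1/2 = 1
¬((¬p2 ∧ (p1 ≡ p2)) ⊃ p2) = ¬1 = 0
¬¬((¬p2 ∧ (p1 ≡ p2)) ⊃ p2) = ¬0 = 1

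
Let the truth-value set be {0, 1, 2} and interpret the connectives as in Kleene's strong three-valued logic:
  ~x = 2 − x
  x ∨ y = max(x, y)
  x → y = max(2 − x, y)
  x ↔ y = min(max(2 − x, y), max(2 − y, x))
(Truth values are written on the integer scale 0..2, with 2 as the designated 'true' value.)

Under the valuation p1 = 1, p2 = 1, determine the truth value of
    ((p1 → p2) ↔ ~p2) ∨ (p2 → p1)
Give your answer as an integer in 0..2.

p1 → p2 = 1 → 1 = 1
~p2 = ~1 = 1
(p1 → p2) ↔ ~p2 = 1 ↔ 1 = 1
p2 → p1 = 1 → 1 = 1
((p1 → p2) ↔ ~p2) ∨ (p2 → p1) = 1 ∨ 1 = 1

1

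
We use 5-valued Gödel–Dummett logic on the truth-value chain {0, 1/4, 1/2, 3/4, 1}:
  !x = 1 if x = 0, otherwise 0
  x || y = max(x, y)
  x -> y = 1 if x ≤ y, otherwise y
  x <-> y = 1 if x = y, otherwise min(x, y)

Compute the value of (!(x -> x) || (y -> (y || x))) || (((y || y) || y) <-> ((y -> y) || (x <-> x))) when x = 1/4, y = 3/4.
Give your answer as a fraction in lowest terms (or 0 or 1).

x -> x = 1/4 -> 1/4 = 1
!(x -> x) = !1 = 0
y || x = 3/4 || 1/4 = 3/4
y -> (y || x) = 3/4 -> 3/4 = 1
!(x -> x) || (y -> (y || x)) = 0 || 1 = 1
y || y = 3/4 || 3/4 = 3/4
(y || y) || y = 3/4 || 3/4 = 3/4
y -> y = 3/4 -> 3/4 = 1
x <-> x = 1/4 <-> 1/4 = 1
(y -> y) || (x <-> x) = 1 || 1 = 1
((y || y) || y) <-> ((y -> y) || (x <-> x)) = 3/4 <-> 1 = 3/4
(!(x -> x) || (y -> (y || x))) || (((y || y) || y) <-> ((y -> y) || (x <-> x))) = 1 || 3/4 = 1

1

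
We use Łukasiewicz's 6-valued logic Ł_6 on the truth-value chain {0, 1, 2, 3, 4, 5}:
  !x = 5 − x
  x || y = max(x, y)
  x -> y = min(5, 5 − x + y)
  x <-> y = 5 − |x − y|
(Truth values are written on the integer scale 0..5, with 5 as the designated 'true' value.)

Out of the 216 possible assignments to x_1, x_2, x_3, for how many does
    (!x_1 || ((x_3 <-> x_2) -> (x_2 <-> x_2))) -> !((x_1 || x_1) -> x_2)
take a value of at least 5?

value 5: 6 assignments (counts)
value 4: 12 assignments
value 3: 18 assignments
value 2: 24 assignments
value 1: 30 assignments
value 0: 126 assignments
So 6 of the 216 assignments meet the threshold.

6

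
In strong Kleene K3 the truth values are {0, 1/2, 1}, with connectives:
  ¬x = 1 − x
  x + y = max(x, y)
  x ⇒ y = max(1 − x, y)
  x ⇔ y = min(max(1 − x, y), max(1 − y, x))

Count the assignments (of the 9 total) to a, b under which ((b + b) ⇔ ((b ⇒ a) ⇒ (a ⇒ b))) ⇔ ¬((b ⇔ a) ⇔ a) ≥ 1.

1

a = 0, b = 0 ↦ 0  <
a = 0, b = 1/2 ↦ 1/2  <
a = 0, b = 1 ↦ 0  <
a = 1/2, b = 0 ↦ 1/2  <
a = 1/2, b = 1/2 ↦ 1/2  <
a = 1/2, b = 1 ↦ 1/2  <
a = 1, b = 0 ↦ 1  ≥
a = 1, b = 1/2 ↦ 1/2  <
a = 1, b = 1 ↦ 0  <
So 1 of the 9 assignments meets the threshold.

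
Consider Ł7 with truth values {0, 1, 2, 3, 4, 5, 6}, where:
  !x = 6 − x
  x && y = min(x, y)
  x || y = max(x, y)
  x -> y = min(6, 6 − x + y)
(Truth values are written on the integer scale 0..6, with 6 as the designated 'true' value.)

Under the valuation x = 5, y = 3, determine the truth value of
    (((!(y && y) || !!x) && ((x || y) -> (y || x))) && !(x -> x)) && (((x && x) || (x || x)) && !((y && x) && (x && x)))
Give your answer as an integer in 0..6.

y && y = 3 && 3 = 3
!(y && y) = !3 = 3
!x = !5 = 1
!!x = !1 = 5
!(y && y) || !!x = 3 || 5 = 5
x || y = 5 || 3 = 5
y || x = 3 || 5 = 5
(x || y) -> (y || x) = 5 -> 5 = 6
(!(y && y) || !!x) && ((x || y) -> (y || x)) = 5 && 6 = 5
x -> x = 5 -> 5 = 6
!(x -> x) = !6 = 0
((!(y && y) || !!x) && ((x || y) -> (y || x))) && !(x -> x) = 5 && 0 = 0
x && x = 5 && 5 = 5
x || x = 5 || 5 = 5
(x && x) || (x || x) = 5 || 5 = 5
y && x = 3 && 5 = 3
x && x = 5 && 5 = 5
(y && x) && (x && x) = 3 && 5 = 3
!((y && x) && (x && x)) = !3 = 3
((x && x) || (x || x)) && !((y && x) && (x && x)) = 5 && 3 = 3
(((!(y && y) || !!x) && ((x || y) -> (y || x))) && !(x -> x)) && (((x && x) || (x || x)) && !((y && x) && (x && x))) = 0 && 3 = 0

0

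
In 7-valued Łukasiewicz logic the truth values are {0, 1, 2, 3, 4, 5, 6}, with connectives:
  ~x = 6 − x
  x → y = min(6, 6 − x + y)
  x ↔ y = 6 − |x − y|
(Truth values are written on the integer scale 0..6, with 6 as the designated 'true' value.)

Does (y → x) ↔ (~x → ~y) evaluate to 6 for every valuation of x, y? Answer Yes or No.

Yes

At x = 6, y = 2, for instance:
y → x = 2 → 6 = 6
~x = ~6 = 0
~y = ~2 = 4
~x → ~y = 0 → 4 = 6
(y → x) ↔ (~x → ~y) = 6 ↔ 6 = 6
and checking the remaining 48 assignments likewise gives ≥ 6 in every case.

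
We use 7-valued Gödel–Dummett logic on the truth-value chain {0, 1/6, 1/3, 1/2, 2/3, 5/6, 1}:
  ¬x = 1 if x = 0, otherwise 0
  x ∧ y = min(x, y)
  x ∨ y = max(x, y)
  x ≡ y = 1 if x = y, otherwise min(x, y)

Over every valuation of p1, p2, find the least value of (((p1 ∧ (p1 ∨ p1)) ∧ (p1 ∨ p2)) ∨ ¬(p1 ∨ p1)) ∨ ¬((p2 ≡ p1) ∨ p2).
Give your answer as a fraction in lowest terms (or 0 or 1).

Take p1 = 1/6, p2 = 1/6:
p1 ∨ p1 = 1/6 ∨ 1/6 = 1/6
p1 ∧ (p1 ∨ p1) = 1/6 ∧ 1/6 = 1/6
p1 ∨ p2 = 1/6 ∨ 1/6 = 1/6
(p1 ∧ (p1 ∨ p1)) ∧ (p1 ∨ p2) = 1/6 ∧ 1/6 = 1/6
p1 ∨ p1 = 1/6 ∨ 1/6 = 1/6
¬(p1 ∨ p1) = ¬1/6 = 0
((p1 ∧ (p1 ∨ p1)) ∧ (p1 ∨ p2)) ∨ ¬(p1 ∨ p1) = 1/6 ∨ 0 = 1/6
p2 ≡ p1 = 1/6 ≡ 1/6 = 1
(p2 ≡ p1) ∨ p2 = 1 ∨ 1/6 = 1
¬((p2 ≡ p1) ∨ p2) = ¬1 = 0
(((p1 ∧ (p1 ∨ p1)) ∧ (p1 ∨ p2)) ∨ ¬(p1 ∨ p1)) ∨ ¬((p2 ≡ p1) ∨ p2) = 1/6 ∨ 0 = 1/6
No assignment yields a value below 1/6, so this is the minimum.

1/6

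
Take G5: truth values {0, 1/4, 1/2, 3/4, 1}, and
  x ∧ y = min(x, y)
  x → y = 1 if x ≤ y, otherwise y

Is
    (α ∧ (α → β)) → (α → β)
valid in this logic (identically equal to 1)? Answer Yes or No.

Yes

At α = 1/2, β = 3/4, for instance:
α → β = 1/2 → 3/4 = 1
α ∧ (α → β) = 1/2 ∧ 1 = 1/2
(α ∧ (α → β)) → (α → β) = 1/2 → 1 = 1
and checking the remaining 24 assignments likewise gives ≥ 1 in every case.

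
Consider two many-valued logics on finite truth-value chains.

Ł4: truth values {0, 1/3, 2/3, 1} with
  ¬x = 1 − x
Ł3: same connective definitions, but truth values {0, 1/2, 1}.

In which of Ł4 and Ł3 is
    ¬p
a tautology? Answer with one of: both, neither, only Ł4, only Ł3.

neither

In Ł4: at p = 1/3 the value is 2/3 — not a tautology.
In Ł3: at p = 1/2 the value is 1/2 — not a tautology.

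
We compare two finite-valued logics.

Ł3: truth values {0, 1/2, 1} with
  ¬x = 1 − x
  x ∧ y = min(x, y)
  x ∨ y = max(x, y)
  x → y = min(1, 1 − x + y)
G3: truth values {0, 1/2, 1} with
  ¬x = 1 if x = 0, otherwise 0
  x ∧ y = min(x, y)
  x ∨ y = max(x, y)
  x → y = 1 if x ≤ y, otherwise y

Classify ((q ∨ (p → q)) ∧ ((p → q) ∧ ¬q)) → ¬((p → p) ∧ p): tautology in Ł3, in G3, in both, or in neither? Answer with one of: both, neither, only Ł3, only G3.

In Ł3: at p = 1, q = 1/2 the value is 1/2 — not a tautology.
In G3: every assignment gives 1 — tautology.

only G3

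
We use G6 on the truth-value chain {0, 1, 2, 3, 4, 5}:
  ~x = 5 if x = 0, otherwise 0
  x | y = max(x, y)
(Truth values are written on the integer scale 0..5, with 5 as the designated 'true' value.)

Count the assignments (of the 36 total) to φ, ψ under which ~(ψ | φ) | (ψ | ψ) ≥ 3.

19

value 5: 7 assignments (counts)
value 4: 6 assignments (counts)
value 3: 6 assignments (counts)
value 2: 6 assignments
value 1: 6 assignments
value 0: 5 assignments
So 19 of the 36 assignments meet the threshold.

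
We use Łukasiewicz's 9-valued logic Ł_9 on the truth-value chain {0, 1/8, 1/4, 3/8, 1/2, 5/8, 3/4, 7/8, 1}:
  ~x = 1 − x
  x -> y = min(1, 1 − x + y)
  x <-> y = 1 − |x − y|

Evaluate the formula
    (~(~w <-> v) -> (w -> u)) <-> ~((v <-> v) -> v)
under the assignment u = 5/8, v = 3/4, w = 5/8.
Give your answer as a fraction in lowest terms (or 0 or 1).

~w = ~5/8 = 3/8
~w <-> v = 3/8 <-> 3/4 = 5/8
~(~w <-> v) = ~5/8 = 3/8
w -> u = 5/8 -> 5/8 = 1
~(~w <-> v) -> (w -> u) = 3/8 -> 1 = 1
v <-> v = 3/4 <-> 3/4 = 1
(v <-> v) -> v = 1 -> 3/4 = 3/4
~((v <-> v) -> v) = ~3/4 = 1/4
(~(~w <-> v) -> (w -> u)) <-> ~((v <-> v) -> v) = 1 <-> 1/4 = 1/4

1/4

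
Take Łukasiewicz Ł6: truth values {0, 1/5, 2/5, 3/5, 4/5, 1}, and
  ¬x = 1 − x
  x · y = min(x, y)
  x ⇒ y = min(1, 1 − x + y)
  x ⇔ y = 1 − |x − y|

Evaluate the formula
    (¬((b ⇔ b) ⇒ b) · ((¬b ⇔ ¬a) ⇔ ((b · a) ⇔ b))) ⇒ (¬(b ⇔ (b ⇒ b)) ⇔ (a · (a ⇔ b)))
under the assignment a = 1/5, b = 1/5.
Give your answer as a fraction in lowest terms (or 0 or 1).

3/5

b ⇔ b = 1/5 ⇔ 1/5 = 1
(b ⇔ b) ⇒ b = 1 ⇒ 1/5 = 1/5
¬((b ⇔ b) ⇒ b) = ¬1/5 = 4/5
¬b = ¬1/5 = 4/5
¬a = ¬1/5 = 4/5
¬b ⇔ ¬a = 4/5 ⇔ 4/5 = 1
b · a = 1/5 · 1/5 = 1/5
(b · a) ⇔ b = 1/5 ⇔ 1/5 = 1
(¬b ⇔ ¬a) ⇔ ((b · a) ⇔ b) = 1 ⇔ 1 = 1
¬((b ⇔ b) ⇒ b) · ((¬b ⇔ ¬a) ⇔ ((b · a) ⇔ b)) = 4/5 · 1 = 4/5
b ⇒ b = 1/5 ⇒ 1/5 = 1
b ⇔ (b ⇒ b) = 1/5 ⇔ 1 = 1/5
¬(b ⇔ (b ⇒ b)) = ¬1/5 = 4/5
a ⇔ b = 1/5 ⇔ 1/5 = 1
a · (a ⇔ b) = 1/5 · 1 = 1/5
¬(b ⇔ (b ⇒ b)) ⇔ (a · (a ⇔ b)) = 4/5 ⇔ 1/5 = 2/5
(¬((b ⇔ b) ⇒ b) · ((¬b ⇔ ¬a) ⇔ ((b · a) ⇔ b))) ⇒ (¬(b ⇔ (b ⇒ b)) ⇔ (a · (a ⇔ b))) = 4/5 ⇒ 2/5 = 3/5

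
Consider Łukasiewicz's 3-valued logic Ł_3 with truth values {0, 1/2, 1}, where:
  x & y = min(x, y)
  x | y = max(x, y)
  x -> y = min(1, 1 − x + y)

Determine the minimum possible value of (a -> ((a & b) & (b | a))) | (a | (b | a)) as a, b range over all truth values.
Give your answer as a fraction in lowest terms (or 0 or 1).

1/2

Take a = 1/2, b = 0:
a & b = 1/2 & 0 = 0
b | a = 0 | 1/2 = 1/2
(a & b) & (b | a) = 0 & 1/2 = 0
a -> ((a & b) & (b | a)) = 1/2 -> 0 = 1/2
b | a = 0 | 1/2 = 1/2
a | (b | a) = 1/2 | 1/2 = 1/2
(a -> ((a & b) & (b | a))) | (a | (b | a)) = 1/2 | 1/2 = 1/2
No assignment yields a value below 1/2, so this is the minimum.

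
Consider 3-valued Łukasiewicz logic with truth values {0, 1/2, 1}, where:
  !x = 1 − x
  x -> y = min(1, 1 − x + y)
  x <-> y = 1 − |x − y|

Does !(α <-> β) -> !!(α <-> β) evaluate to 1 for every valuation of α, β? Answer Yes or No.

Counterexample: take α = 0, β = 1.
α <-> β = 0 <-> 1 = 0
!(α <-> β) = !0 = 1
!(α <-> β) = !0 = 1
!!(α <-> β) = !1 = 0
!(α <-> β) -> !!(α <-> β) = 1 -> 0 = 0
This gives 0 ≠ 1.

No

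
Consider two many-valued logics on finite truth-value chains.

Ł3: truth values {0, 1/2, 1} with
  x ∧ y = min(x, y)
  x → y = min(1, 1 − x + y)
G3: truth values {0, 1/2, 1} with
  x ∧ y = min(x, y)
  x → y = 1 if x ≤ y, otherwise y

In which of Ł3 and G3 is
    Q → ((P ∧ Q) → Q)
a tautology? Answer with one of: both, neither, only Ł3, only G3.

both

In Ł3: every assignment gives 1 — tautology.
In G3: every assignment gives 1 — tautology.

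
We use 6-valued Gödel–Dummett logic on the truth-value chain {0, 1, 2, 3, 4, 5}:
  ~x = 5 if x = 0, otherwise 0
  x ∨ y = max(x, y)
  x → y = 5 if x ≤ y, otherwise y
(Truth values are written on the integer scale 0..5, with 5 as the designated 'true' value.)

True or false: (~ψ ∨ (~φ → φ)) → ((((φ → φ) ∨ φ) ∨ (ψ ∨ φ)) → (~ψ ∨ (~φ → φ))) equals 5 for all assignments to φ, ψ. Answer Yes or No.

Yes

At φ = 4, ψ = 2, for instance:
~ψ = ~2 = 0
~φ = ~4 = 0
~φ → φ = 0 → 4 = 5
~ψ ∨ (~φ → φ) = 0 ∨ 5 = 5
φ → φ = 4 → 4 = 5
(φ → φ) ∨ φ = 5 ∨ 4 = 5
ψ ∨ φ = 2 ∨ 4 = 4
((φ → φ) ∨ φ) ∨ (ψ ∨ φ) = 5 ∨ 4 = 5
(((φ → φ) ∨ φ) ∨ (ψ ∨ φ)) → (~ψ ∨ (~φ → φ)) = 5 → 5 = 5
(~ψ ∨ (~φ → φ)) → ((((φ → φ) ∨ φ) ∨ (ψ ∨ φ)) → (~ψ ∨ (~φ → φ))) = 5 → 5 = 5
and checking the remaining 35 assignments likewise gives ≥ 5 in every case.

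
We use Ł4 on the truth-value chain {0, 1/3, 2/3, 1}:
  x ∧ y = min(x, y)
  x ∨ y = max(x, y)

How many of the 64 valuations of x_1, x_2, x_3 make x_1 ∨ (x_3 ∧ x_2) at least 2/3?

value 1: 19 assignments (counts)
value 2/3: 21 assignments (counts)
value 1/3: 17 assignments
value 0: 7 assignments
So 40 of the 64 assignments meet the threshold.

40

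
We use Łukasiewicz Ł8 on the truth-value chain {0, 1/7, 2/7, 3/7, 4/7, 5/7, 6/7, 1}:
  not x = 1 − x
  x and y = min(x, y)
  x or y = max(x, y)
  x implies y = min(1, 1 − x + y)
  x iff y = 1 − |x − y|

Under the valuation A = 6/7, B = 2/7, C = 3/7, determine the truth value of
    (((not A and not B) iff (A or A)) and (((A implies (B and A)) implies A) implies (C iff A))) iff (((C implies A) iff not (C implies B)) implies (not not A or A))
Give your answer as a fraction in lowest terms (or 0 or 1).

2/7

not A = not 6/7 = 1/7
not B = not 2/7 = 5/7
not A and not B = 1/7 and 5/7 = 1/7
A or A = 6/7 or 6/7 = 6/7
(not A and not B) iff (A or A) = 1/7 iff 6/7 = 2/7
B and A = 2/7 and 6/7 = 2/7
A implies (B and A) = 6/7 implies 2/7 = 3/7
(A implies (B and A)) implies A = 3/7 implies 6/7 = 1
C iff A = 3/7 iff 6/7 = 4/7
((A implies (B and A)) implies A) implies (C iff A) = 1 implies 4/7 = 4/7
((not A and not B) iff (A or A)) and (((A implies (B and A)) implies A) implies (C iff A)) = 2/7 and 4/7 = 2/7
C implies A = 3/7 implies 6/7 = 1
C implies B = 3/7 implies 2/7 = 6/7
not (C implies B) = not 6/7 = 1/7
(C implies A) iff not (C implies B) = 1 iff 1/7 = 1/7
not A = not 6/7 = 1/7
not not A = not 1/7 = 6/7
not not A or A = 6/7 or 6/7 = 6/7
((C implies A) iff not (C implies B)) implies (not not A or A) = 1/7 implies 6/7 = 1
(((not A and not B) iff (A or A)) and (((A implies (B and A)) implies A) implies (C iff A))) iff (((C implies A) iff not (C implies B)) implies (not not A or A)) = 2/7 iff 1 = 2/7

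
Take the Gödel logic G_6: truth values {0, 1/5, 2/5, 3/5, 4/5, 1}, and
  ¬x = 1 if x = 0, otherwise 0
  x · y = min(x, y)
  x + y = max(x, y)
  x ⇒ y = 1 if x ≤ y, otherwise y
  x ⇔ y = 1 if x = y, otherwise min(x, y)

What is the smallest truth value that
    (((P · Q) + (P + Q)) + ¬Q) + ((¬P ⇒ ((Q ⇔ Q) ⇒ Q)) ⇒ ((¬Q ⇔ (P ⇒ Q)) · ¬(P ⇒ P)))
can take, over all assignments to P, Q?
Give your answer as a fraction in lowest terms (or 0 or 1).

Take P = 0, Q = 1/5:
P · Q = 0 · 1/5 = 0
P + Q = 0 + 1/5 = 1/5
(P · Q) + (P + Q) = 0 + 1/5 = 1/5
¬Q = ¬1/5 = 0
((P · Q) + (P + Q)) + ¬Q = 1/5 + 0 = 1/5
¬P = ¬0 = 1
Q ⇔ Q = 1/5 ⇔ 1/5 = 1
(Q ⇔ Q) ⇒ Q = 1 ⇒ 1/5 = 1/5
¬P ⇒ ((Q ⇔ Q) ⇒ Q) = 1 ⇒ 1/5 = 1/5
¬Q = ¬1/5 = 0
P ⇒ Q = 0 ⇒ 1/5 = 1
¬Q ⇔ (P ⇒ Q) = 0 ⇔ 1 = 0
P ⇒ P = 0 ⇒ 0 = 1
¬(P ⇒ P) = ¬1 = 0
(¬Q ⇔ (P ⇒ Q)) · ¬(P ⇒ P) = 0 · 0 = 0
(¬P ⇒ ((Q ⇔ Q) ⇒ Q)) ⇒ ((¬Q ⇔ (P ⇒ Q)) · ¬(P ⇒ P)) = 1/5 ⇒ 0 = 0
(((P · Q) + (P + Q)) + ¬Q) + ((¬P ⇒ ((Q ⇔ Q) ⇒ Q)) ⇒ ((¬Q ⇔ (P ⇒ Q)) · ¬(P ⇒ P))) = 1/5 + 0 = 1/5
No assignment yields a value below 1/5, so this is the minimum.

1/5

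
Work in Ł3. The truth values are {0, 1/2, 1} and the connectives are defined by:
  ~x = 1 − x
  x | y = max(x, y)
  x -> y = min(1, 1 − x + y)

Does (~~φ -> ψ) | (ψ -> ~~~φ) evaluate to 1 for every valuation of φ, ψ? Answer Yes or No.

Counterexample: take φ = 1, ψ = 1/2.
~φ = ~1 = 0
~~φ = ~0 = 1
~~φ -> ψ = 1 -> 1/2 = 1/2
~φ = ~1 = 0
~~φ = ~0 = 1
~~~φ = ~1 = 0
ψ -> ~~~φ = 1/2 -> 0 = 1/2
(~~φ -> ψ) | (ψ -> ~~~φ) = 1/2 | 1/2 = 1/2
This gives 1/2 ≠ 1.

No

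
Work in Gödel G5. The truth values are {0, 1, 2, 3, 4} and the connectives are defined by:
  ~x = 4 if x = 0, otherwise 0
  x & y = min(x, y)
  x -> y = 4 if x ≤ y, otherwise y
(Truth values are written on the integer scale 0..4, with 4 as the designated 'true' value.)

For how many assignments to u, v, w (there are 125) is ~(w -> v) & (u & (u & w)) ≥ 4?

value 4: 1 assignment (counts)
value 3: 3 assignments
value 2: 5 assignments
value 1: 7 assignments
value 0: 109 assignments
So 1 of the 125 assignments meets the threshold.

1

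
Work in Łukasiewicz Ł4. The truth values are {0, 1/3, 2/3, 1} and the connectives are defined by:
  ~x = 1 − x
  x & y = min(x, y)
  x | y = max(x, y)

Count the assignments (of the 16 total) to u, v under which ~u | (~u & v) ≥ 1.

u = 0, v = 0 ↦ 1  ≥
u = 0, v = 1/3 ↦ 1  ≥
u = 0, v = 2/3 ↦ 1  ≥
u = 0, v = 1 ↦ 1  ≥
u = 1/3, v = 0 ↦ 2/3  <
u = 1/3, v = 1/3 ↦ 2/3  <
u = 1/3, v = 2/3 ↦ 2/3  <
u = 1/3, v = 1 ↦ 2/3  <
u = 2/3, v = 0 ↦ 1/3  <
u = 2/3, v = 1/3 ↦ 1/3  <
u = 2/3, v = 2/3 ↦ 1/3  <
u = 2/3, v = 1 ↦ 1/3  <
u = 1, v = 0 ↦ 0  <
u = 1, v = 1/3 ↦ 0  <
u = 1, v = 2/3 ↦ 0  <
u = 1, v = 1 ↦ 0  <
So 4 of the 16 assignments meet the threshold.

4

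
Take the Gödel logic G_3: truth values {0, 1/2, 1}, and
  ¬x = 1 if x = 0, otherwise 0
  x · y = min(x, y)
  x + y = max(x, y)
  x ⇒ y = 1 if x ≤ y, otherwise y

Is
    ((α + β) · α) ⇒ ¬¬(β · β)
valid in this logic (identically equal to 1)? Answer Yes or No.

Counterexample: take α = 1/2, β = 0.
α + β = 1/2 + 0 = 1/2
(α + β) · α = 1/2 · 1/2 = 1/2
β · β = 0 · 0 = 0
¬(β · β) = ¬0 = 1
¬¬(β · β) = ¬1 = 0
((α + β) · α) ⇒ ¬¬(β · β) = 1/2 ⇒ 0 = 0
This gives 0 ≠ 1.

No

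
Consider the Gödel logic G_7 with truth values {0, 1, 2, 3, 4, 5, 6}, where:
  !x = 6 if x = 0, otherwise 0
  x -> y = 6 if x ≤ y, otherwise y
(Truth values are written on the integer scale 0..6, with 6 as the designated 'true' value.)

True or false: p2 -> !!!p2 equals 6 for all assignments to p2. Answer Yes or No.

No

Counterexample: take p2 = 1.
!p2 = !1 = 0
!!p2 = !0 = 6
!!!p2 = !6 = 0
p2 -> !!!p2 = 1 -> 0 = 0
This gives 0 ≠ 6.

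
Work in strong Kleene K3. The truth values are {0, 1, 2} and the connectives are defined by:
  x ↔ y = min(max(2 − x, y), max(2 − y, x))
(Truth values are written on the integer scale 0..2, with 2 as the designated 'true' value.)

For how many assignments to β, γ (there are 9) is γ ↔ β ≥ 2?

2

β = 0, γ = 0 ↦ 2  ≥
β = 0, γ = 1 ↦ 1  <
β = 0, γ = 2 ↦ 0  <
β = 1, γ = 0 ↦ 1  <
β = 1, γ = 1 ↦ 1  <
β = 1, γ = 2 ↦ 1  <
β = 2, γ = 0 ↦ 0  <
β = 2, γ = 1 ↦ 1  <
β = 2, γ = 2 ↦ 2  ≥
So 2 of the 9 assignments meet the threshold.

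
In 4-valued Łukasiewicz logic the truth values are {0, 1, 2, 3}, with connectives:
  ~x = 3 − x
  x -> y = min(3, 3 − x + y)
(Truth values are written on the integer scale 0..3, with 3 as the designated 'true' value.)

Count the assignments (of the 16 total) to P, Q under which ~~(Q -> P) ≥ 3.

P = 0, Q = 0 ↦ 3  ≥
P = 0, Q = 1 ↦ 2  <
P = 0, Q = 2 ↦ 1  <
P = 0, Q = 3 ↦ 0  <
P = 1, Q = 0 ↦ 3  ≥
P = 1, Q = 1 ↦ 3  ≥
P = 1, Q = 2 ↦ 2  <
P = 1, Q = 3 ↦ 1  <
P = 2, Q = 0 ↦ 3  ≥
P = 2, Q = 1 ↦ 3  ≥
P = 2, Q = 2 ↦ 3  ≥
P = 2, Q = 3 ↦ 2  <
P = 3, Q = 0 ↦ 3  ≥
P = 3, Q = 1 ↦ 3  ≥
P = 3, Q = 2 ↦ 3  ≥
P = 3, Q = 3 ↦ 3  ≥
So 10 of the 16 assignments meet the threshold.

10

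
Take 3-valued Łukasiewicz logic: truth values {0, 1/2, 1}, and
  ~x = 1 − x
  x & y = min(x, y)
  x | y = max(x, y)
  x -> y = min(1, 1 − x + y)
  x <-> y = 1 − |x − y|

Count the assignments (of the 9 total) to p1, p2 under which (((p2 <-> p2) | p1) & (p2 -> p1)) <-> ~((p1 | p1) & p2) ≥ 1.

p1 = 0, p2 = 0 ↦ 1  ≥
p1 = 0, p2 = 1/2 ↦ 1/2  <
p1 = 0, p2 = 1 ↦ 0  <
p1 = 1/2, p2 = 0 ↦ 1  ≥
p1 = 1/2, p2 = 1/2 ↦ 1/2  <
p1 = 1/2, p2 = 1 ↦ 1  ≥
p1 = 1, p2 = 0 ↦ 1  ≥
p1 = 1, p2 = 1/2 ↦ 1/2  <
p1 = 1, p2 = 1 ↦ 0  <
So 4 of the 9 assignments meet the threshold.

4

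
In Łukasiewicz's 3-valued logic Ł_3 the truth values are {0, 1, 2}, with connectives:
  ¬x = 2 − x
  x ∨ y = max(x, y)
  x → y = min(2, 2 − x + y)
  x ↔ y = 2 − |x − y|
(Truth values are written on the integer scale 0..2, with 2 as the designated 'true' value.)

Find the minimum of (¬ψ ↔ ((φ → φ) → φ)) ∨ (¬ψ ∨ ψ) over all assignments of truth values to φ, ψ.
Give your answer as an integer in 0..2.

1

Take φ = 0, ψ = 1:
¬ψ = ¬1 = 1
φ → φ = 0 → 0 = 2
(φ → φ) → φ = 2 → 0 = 0
¬ψ ↔ ((φ → φ) → φ) = 1 ↔ 0 = 1
¬ψ = ¬1 = 1
¬ψ ∨ ψ = 1 ∨ 1 = 1
(¬ψ ↔ ((φ → φ) → φ)) ∨ (¬ψ ∨ ψ) = 1 ∨ 1 = 1
No assignment yields a value below 1, so this is the minimum.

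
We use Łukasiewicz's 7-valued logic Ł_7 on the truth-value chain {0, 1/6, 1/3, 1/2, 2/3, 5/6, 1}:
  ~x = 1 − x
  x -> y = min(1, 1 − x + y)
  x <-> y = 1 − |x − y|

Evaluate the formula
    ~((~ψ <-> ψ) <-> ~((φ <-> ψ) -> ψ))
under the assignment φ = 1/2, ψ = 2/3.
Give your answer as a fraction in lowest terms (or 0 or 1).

1/2

~ψ = ~2/3 = 1/3
~ψ <-> ψ = 1/3 <-> 2/3 = 2/3
φ <-> ψ = 1/2 <-> 2/3 = 5/6
(φ <-> ψ) -> ψ = 5/6 -> 2/3 = 5/6
~((φ <-> ψ) -> ψ) = ~5/6 = 1/6
(~ψ <-> ψ) <-> ~((φ <-> ψ) -> ψ) = 2/3 <-> 1/6 = 1/2
~((~ψ <-> ψ) <-> ~((φ <-> ψ) -> ψ)) = ~1/2 = 1/2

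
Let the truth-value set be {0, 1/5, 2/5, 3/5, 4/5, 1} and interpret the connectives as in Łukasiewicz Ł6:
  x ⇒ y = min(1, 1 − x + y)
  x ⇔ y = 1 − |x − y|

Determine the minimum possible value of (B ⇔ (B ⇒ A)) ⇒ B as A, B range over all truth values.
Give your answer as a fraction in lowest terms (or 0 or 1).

Take A = 0, B = 2/5:
B ⇒ A = 2/5 ⇒ 0 = 3/5
B ⇔ (B ⇒ A) = 2/5 ⇔ 3/5 = 4/5
(B ⇔ (B ⇒ A)) ⇒ B = 4/5 ⇒ 2/5 = 3/5
No assignment yields a value below 3/5, so this is the minimum.

3/5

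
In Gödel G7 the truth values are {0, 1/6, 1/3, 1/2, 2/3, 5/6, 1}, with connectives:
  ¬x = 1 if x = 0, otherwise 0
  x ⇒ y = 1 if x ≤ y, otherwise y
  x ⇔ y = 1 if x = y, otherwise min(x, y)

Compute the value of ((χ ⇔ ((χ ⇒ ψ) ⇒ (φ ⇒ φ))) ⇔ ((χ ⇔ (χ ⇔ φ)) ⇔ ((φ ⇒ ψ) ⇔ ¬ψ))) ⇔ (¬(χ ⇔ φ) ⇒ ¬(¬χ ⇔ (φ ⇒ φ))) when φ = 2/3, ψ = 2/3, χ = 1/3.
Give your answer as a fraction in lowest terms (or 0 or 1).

χ ⇒ ψ = 1/3 ⇒ 2/3 = 1
φ ⇒ φ = 2/3 ⇒ 2/3 = 1
(χ ⇒ ψ) ⇒ (φ ⇒ φ) = 1 ⇒ 1 = 1
χ ⇔ ((χ ⇒ ψ) ⇒ (φ ⇒ φ)) = 1/3 ⇔ 1 = 1/3
χ ⇔ φ = 1/3 ⇔ 2/3 = 1/3
χ ⇔ (χ ⇔ φ) = 1/3 ⇔ 1/3 = 1
φ ⇒ ψ = 2/3 ⇒ 2/3 = 1
¬ψ = ¬2/3 = 0
(φ ⇒ ψ) ⇔ ¬ψ = 1 ⇔ 0 = 0
(χ ⇔ (χ ⇔ φ)) ⇔ ((φ ⇒ ψ) ⇔ ¬ψ) = 1 ⇔ 0 = 0
(χ ⇔ ((χ ⇒ ψ) ⇒ (φ ⇒ φ))) ⇔ ((χ ⇔ (χ ⇔ φ)) ⇔ ((φ ⇒ ψ) ⇔ ¬ψ)) = 1/3 ⇔ 0 = 0
χ ⇔ φ = 1/3 ⇔ 2/3 = 1/3
¬(χ ⇔ φ) = ¬1/3 = 0
¬χ = ¬1/3 = 0
φ ⇒ φ = 2/3 ⇒ 2/3 = 1
¬χ ⇔ (φ ⇒ φ) = 0 ⇔ 1 = 0
¬(¬χ ⇔ (φ ⇒ φ)) = ¬0 = 1
¬(χ ⇔ φ) ⇒ ¬(¬χ ⇔ (φ ⇒ φ)) = 0 ⇒ 1 = 1
((χ ⇔ ((χ ⇒ ψ) ⇒ (φ ⇒ φ))) ⇔ ((χ ⇔ (χ ⇔ φ)) ⇔ ((φ ⇒ ψ) ⇔ ¬ψ))) ⇔ (¬(χ ⇔ φ) ⇒ ¬(¬χ ⇔ (φ ⇒ φ))) = 0 ⇔ 1 = 0

0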